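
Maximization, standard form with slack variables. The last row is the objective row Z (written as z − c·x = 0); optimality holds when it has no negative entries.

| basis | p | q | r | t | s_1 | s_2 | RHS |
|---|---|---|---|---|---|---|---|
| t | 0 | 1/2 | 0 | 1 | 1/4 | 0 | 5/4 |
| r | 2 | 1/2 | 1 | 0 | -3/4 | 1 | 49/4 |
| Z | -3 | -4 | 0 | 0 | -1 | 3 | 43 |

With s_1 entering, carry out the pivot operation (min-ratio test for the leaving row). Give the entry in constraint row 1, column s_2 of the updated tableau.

Ratio test on column s_1 — row 1: (5/4)/(1/4) = 5; row 2: entry -3/4 ≤ 0. Minimum is 5 at row 1 (t leaves); pivot element 1/4.
Divide row 1 by 1/4; eliminate column s_1 from the other rows.
In the new row 1, the s_2 entry is the old entry divided by the pivot: 0/(1/4) = 0.

0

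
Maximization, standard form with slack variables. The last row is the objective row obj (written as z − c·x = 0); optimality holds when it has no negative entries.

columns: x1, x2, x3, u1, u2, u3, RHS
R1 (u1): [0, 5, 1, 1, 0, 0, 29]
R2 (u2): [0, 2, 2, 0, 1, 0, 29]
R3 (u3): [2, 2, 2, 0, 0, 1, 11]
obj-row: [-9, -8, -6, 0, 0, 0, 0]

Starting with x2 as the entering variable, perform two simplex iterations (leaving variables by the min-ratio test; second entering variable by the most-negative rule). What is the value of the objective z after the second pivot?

99/2

Ratio test on column x2 — row 1: 29/5 = 29/5; row 2: 29/2 = 29/2; row 3: 11/2 = 11/2. Minimum is 11/2 at row 3 (u3 leaves); pivot element 2.
Pivot on row 3; the obj-row RHS becomes 0 − (-8)·(11/2) = 44.
Next entering variable (most negative obj-row entry -1): x1.
Ratio test on column x1 — row 1: entry -5 ≤ 0; row 2: entry -2 ≤ 0; row 3: (11/2)/1 = 11/2. Minimum is 11/2 at row 3 (x2 leaves); pivot element 1.
After the second pivot the obj-row RHS is 44 − (-1)·(11/2) = 99/2.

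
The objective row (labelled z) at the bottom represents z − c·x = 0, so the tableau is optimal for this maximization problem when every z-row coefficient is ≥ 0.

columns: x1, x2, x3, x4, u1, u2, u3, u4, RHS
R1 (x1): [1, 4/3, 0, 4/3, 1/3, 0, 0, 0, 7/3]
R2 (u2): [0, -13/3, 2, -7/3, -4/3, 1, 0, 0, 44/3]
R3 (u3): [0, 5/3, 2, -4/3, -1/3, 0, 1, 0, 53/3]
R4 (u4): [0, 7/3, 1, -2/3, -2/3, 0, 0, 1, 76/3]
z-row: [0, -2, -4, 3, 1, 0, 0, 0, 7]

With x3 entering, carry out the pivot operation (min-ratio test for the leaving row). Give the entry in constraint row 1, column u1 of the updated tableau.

Ratio test on column x3 — row 1: entry 0 ≤ 0; row 2: (44/3)/2 = 22/3; row 3: (53/3)/2 = 53/6; row 4: (76/3)/1 = 76/3. Minimum is 22/3 at row 2 (u2 leaves); pivot element 2.
Divide row 2 by 2; eliminate column x3 from the other rows.
Row 1 update in column u1: 1/3 − 0·(-2/3) = 1/3.

1/3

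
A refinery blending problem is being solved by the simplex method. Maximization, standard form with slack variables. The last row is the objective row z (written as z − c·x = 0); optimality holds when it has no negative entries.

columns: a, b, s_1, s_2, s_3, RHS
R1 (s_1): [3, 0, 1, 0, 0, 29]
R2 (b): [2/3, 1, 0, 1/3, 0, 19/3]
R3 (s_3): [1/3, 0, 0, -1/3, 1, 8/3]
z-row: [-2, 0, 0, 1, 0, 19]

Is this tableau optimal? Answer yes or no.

no

The z-row has a negative entry -2 in column a, so it is not optimal.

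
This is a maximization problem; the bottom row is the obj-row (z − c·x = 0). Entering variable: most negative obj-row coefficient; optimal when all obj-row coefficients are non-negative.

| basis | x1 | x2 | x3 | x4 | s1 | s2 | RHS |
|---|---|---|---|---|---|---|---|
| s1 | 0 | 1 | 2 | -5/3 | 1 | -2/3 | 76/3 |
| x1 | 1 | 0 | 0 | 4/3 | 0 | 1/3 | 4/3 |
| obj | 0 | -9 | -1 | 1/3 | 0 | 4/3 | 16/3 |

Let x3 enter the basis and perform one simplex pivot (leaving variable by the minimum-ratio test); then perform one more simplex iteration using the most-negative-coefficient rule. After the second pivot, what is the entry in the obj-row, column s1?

Ratio test on column x3 — row 1: (76/3)/2 = 38/3; row 2: entry 0 ≤ 0. Minimum is 38/3 at row 1 (s1 leaves); pivot element 2.
Divide row 1 by 2; eliminate column x3 from the other rows.
Second iteration: most negative obj-row entry is -17/2 in column x2, so x2 enters.
Ratio test on column x2 — row 1: (38/3)/(1/2) = 76/3; row 2: entry 0 ≤ 0. Minimum is 76/3 at row 1 (x3 leaves); pivot element 1/2.
Divide row 1 by 1/2; eliminate column x2 from the other rows.
After both pivots, the entry at the obj-row, column s1 is 9.

9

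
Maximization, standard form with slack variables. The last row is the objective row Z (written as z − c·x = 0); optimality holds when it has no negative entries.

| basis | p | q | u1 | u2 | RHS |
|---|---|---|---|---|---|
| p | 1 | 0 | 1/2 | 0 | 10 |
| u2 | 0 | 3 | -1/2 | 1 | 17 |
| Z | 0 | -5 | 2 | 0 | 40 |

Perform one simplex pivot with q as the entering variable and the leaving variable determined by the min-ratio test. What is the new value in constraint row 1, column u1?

Ratio test on column q — row 1: entry 0 ≤ 0; row 2: 17/3 = 17/3. Minimum is 17/3 at row 2 (u2 leaves); pivot element 3.
Divide row 2 by 3; eliminate column q from the other rows.
Row 1 update in column u1: 1/2 − 0·(-1/6) = 1/2.

1/2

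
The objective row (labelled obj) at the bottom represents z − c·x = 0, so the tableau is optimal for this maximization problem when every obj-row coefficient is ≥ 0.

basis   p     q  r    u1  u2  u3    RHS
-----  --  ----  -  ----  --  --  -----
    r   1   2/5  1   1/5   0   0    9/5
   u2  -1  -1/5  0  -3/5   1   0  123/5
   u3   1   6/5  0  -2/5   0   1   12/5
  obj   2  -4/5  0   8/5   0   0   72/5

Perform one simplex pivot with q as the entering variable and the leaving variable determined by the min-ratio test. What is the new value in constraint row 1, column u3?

Ratio test on column q — row 1: (9/5)/(2/5) = 9/2; row 2: entry -1/5 ≤ 0; row 3: (12/5)/(6/5) = 2. Minimum is 2 at row 3 (u3 leaves); pivot element 6/5.
Divide row 3 by 6/5; eliminate column q from the other rows.
Row 1 update in column u3: 0 − (2/5)·(5/6) = -1/3.

-1/3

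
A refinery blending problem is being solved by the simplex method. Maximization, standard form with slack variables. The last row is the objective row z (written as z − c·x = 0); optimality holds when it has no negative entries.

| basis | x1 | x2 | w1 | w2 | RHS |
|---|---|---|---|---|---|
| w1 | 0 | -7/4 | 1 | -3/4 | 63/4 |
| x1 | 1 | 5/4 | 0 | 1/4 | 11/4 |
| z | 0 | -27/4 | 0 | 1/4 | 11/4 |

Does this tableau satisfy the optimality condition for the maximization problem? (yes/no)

The z-row has a negative entry -27/4 in column x2, so it is not optimal.

no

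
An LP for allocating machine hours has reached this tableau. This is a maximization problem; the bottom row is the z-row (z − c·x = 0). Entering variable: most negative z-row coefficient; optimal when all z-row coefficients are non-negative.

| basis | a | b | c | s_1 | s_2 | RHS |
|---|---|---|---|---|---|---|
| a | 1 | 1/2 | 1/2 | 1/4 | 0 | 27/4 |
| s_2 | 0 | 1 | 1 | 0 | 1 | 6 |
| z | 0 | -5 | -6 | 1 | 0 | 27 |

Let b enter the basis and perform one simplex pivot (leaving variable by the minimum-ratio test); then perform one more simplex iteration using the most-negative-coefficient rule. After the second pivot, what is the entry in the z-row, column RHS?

Ratio test on column b — row 1: (27/4)/(1/2) = 27/2; row 2: 6/1 = 6. Minimum is 6 at row 2 (s_2 leaves); pivot element 1.
Divide row 2 by 1; eliminate column b from the other rows.
Second iteration: most negative z-row entry is -1 in column c, so c enters.
Ratio test on column c — row 1: entry 0 ≤ 0; row 2: 6/1 = 6. Minimum is 6 at row 2 (b leaves); pivot element 1.
Divide row 2 by 1; eliminate column c from the other rows.
After both pivots, the entry at the z-row, column RHS is 63.

63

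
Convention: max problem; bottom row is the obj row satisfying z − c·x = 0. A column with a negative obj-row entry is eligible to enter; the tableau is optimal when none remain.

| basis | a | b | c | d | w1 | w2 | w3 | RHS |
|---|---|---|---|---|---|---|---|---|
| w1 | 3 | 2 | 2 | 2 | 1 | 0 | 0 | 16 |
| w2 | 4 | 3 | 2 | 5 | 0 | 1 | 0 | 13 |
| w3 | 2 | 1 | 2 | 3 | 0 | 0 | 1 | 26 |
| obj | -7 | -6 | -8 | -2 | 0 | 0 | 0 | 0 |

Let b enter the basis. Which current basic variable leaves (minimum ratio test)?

Column b entries and ratios — w1: 16/2 = 8; w2: 13/3 = 13/3; w3: 26/1 = 26.
Smallest ratio is 13/3 in the row of w2, so w2 leaves.

w2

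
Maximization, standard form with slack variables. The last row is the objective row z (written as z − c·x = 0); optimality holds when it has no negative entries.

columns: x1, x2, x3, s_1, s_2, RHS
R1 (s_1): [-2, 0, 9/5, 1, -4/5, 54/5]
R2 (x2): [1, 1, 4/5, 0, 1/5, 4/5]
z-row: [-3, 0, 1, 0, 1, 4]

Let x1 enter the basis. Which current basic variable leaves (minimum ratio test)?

Column x1 entries and ratios — s_1: -2 ≤ 0, skip; x2: (4/5)/1 = 4/5.
Smallest ratio is 4/5 in the row of x2, so x2 leaves.

x2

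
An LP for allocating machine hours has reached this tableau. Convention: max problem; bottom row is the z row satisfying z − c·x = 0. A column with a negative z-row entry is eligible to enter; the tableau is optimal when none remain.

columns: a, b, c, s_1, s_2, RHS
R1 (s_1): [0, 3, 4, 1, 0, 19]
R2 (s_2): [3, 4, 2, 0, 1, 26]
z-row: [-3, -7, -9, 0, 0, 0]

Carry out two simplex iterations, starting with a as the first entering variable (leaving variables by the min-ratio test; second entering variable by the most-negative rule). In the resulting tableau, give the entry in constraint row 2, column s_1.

Ratio test on column a — row 1: entry 0 ≤ 0; row 2: 26/3 = 26/3. Minimum is 26/3 at row 2 (s_2 leaves); pivot element 3.
Divide row 2 by 3; eliminate column a from the other rows.
Second iteration: most negative z-row entry is -7 in column c, so c enters.
Ratio test on column c — row 1: 19/4 = 19/4; row 2: (26/3)/(2/3) = 13. Minimum is 19/4 at row 1 (s_1 leaves); pivot element 4.
Divide row 1 by 4; eliminate column c from the other rows.
After both pivots, the entry at constraint row 2, column s_1 is -1/6.

-1/6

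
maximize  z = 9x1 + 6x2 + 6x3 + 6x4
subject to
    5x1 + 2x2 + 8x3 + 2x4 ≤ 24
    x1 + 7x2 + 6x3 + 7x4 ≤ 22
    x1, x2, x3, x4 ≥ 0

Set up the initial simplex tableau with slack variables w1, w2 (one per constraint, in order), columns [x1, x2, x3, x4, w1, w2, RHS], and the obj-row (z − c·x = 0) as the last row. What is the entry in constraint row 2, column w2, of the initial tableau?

1

Slack w2 belongs to constraint 2; its column is the unit vector e_2, so the entry in row 2 is 1.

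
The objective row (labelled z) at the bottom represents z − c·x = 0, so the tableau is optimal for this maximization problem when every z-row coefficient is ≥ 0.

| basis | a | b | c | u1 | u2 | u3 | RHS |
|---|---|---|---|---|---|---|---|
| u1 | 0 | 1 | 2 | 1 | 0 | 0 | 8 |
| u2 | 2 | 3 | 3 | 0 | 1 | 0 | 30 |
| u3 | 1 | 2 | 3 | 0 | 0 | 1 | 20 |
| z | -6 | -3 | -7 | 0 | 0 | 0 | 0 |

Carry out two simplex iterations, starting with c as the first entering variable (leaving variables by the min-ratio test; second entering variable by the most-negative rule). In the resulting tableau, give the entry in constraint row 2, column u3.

Ratio test on column c — row 1: 8/2 = 4; row 2: 30/3 = 10; row 3: 20/3 = 20/3. Minimum is 4 at row 1 (u1 leaves); pivot element 2.
Divide row 1 by 2; eliminate column c from the other rows.
Second iteration: most negative z-row entry is -6 in column a, so a enters.
Ratio test on column a — row 1: entry 0 ≤ 0; row 2: 18/2 = 9; row 3: 8/1 = 8. Minimum is 8 at row 3 (u3 leaves); pivot element 1.
Divide row 3 by 1; eliminate column a from the other rows.
After both pivots, the entry at constraint row 2, column u3 is -2.

-2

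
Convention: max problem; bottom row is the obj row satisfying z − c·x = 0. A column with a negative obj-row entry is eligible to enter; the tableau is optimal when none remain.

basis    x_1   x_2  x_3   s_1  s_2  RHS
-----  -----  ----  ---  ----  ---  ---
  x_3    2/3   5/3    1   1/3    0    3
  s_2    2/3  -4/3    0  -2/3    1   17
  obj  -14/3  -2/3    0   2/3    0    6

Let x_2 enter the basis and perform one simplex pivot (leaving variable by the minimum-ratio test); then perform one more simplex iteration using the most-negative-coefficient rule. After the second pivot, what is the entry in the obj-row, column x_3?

Ratio test on column x_2 — row 1: 3/(5/3) = 9/5; row 2: entry -4/3 ≤ 0. Minimum is 9/5 at row 1 (x_3 leaves); pivot element 5/3.
Divide row 1 by 5/3; eliminate column x_2 from the other rows.
Second iteration: most negative obj-row entry is -22/5 in column x_1, so x_1 enters.
Ratio test on column x_1 — row 1: (9/5)/(2/5) = 9/2; row 2: (97/5)/(6/5) = 97/6. Minimum is 9/2 at row 1 (x_2 leaves); pivot element 2/5.
Divide row 1 by 2/5; eliminate column x_1 from the other rows.
After both pivots, the entry at the obj-row, column x_3 is 7.

7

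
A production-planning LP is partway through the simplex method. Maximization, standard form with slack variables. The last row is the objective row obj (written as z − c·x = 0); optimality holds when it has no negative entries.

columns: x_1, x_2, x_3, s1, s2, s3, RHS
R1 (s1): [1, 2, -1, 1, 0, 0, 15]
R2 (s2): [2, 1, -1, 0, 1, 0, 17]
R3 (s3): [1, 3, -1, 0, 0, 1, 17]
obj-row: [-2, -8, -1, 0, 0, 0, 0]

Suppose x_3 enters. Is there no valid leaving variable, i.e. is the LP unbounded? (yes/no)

yes

Every constraint-row entry in column x_3 is ≤ 0, so increasing x_3 is unbounded.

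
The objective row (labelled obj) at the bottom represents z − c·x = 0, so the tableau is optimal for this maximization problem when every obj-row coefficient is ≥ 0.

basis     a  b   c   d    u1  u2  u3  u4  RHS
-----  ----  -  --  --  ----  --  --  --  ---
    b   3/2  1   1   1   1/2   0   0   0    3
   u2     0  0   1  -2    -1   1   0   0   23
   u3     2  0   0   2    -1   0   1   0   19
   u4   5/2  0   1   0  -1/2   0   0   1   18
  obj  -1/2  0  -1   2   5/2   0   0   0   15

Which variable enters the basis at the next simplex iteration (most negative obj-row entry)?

Negative obj-row entries: a: -1/2, c: -1.
The most negative is -1 in column c, so c enters.

c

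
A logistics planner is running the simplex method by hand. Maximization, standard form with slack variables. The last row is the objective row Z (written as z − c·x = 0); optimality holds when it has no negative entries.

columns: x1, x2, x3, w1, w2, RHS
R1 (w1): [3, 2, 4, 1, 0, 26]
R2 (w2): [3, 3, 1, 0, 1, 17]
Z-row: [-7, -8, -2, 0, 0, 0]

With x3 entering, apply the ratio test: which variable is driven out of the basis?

w1

Column x3 entries and ratios — w1: 26/4 = 13/2; w2: 17/1 = 17.
Smallest ratio is 13/2 in the row of w1, so w1 leaves.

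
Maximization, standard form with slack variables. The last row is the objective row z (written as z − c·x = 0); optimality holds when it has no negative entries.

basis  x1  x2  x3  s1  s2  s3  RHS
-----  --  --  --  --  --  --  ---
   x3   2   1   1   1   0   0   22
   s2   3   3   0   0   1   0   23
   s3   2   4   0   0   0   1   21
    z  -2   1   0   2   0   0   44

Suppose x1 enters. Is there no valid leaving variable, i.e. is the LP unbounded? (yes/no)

Column x1 has positive entries in row(s) 1, 2, 3, so the ratio test bounds it — not unbounded.

no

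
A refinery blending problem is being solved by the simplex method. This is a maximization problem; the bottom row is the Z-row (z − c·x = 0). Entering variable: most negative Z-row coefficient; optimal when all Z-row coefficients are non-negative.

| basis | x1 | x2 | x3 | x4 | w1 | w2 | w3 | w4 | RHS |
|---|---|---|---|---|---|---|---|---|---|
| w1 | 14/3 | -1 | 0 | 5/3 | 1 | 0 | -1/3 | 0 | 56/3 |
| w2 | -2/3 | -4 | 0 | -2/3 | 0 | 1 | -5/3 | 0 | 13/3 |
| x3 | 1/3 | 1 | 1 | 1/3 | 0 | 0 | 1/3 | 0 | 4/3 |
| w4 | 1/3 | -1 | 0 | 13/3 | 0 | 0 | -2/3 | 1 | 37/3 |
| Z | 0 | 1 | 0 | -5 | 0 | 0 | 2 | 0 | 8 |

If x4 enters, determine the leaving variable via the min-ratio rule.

Column x4 entries and ratios — w1: (56/3)/(5/3) = 56/5; w2: -2/3 ≤ 0, skip; x3: (4/3)/(1/3) = 4; w4: (37/3)/(13/3) = 37/13.
Smallest ratio is 37/13 in the row of w4, so w4 leaves.

w4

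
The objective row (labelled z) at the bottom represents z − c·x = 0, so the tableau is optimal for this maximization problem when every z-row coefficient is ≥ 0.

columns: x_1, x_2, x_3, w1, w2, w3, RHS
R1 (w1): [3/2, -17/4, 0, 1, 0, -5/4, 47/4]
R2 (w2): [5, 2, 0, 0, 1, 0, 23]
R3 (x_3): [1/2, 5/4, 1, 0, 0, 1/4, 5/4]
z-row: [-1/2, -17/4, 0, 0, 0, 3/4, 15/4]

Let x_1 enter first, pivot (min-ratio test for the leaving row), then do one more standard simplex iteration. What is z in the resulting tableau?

Ratio test on column x_1 — row 1: (47/4)/(3/2) = 47/6; row 2: 23/5 = 23/5; row 3: (5/4)/(1/2) = 5/2. Minimum is 5/2 at row 3 (x_3 leaves); pivot element 1/2.
Pivot on row 3; the z-row RHS becomes 15/4 − (-1/2)·(5/2) = 5.
Next entering variable (most negative z-row entry -3): x_2.
Ratio test on column x_2 — row 1: entry -8 ≤ 0; row 2: entry -21/2 ≤ 0; row 3: (5/2)/(5/2) = 1. Minimum is 1 at row 3 (x_1 leaves); pivot element 5/2.
After the second pivot the z-row RHS is 5 − (-3)·1 = 8.

8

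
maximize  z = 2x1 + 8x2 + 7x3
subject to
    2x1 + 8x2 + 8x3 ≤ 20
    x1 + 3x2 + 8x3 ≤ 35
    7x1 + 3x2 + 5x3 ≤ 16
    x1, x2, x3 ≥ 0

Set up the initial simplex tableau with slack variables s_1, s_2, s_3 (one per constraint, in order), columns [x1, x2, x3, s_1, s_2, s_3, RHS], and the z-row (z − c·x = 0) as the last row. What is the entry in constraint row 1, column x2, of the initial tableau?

8

Constraint 1 has coefficient 8 on x2.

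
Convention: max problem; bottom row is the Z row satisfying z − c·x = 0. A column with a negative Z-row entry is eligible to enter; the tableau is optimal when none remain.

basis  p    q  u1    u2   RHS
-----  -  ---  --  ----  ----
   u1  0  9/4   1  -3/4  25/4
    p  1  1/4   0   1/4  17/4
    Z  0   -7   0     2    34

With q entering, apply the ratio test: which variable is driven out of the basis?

u1

Column q entries and ratios — u1: (25/4)/(9/4) = 25/9; p: (17/4)/(1/4) = 17.
Smallest ratio is 25/9 in the row of u1, so u1 leaves.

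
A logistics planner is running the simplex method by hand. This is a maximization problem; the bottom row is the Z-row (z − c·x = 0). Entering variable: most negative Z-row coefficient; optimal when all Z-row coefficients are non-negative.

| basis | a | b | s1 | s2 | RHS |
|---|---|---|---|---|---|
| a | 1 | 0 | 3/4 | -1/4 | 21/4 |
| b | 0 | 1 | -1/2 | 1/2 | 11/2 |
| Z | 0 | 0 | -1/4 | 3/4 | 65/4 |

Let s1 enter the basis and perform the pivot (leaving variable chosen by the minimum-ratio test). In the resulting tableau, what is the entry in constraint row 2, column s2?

1/3

Ratio test on column s1 — row 1: (21/4)/(3/4) = 7; row 2: entry -1/2 ≤ 0. Minimum is 7 at row 1 (a leaves); pivot element 3/4.
Divide row 1 by 3/4; eliminate column s1 from the other rows.
Row 2 update in column s2: 1/2 − (-1/2)·(-1/3) = 1/3.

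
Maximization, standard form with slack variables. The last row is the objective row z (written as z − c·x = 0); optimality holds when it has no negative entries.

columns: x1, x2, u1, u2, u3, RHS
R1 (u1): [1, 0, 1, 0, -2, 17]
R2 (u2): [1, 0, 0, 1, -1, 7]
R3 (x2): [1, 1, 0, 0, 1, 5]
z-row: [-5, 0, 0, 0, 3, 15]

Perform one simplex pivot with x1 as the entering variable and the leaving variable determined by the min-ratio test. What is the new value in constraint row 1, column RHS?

Ratio test on column x1 — row 1: 17/1 = 17; row 2: 7/1 = 7; row 3: 5/1 = 5. Minimum is 5 at row 3 (x2 leaves); pivot element 1.
Divide row 3 by 1; eliminate column x1 from the other rows.
Row 1 update in column RHS: 17 − 1·5 = 12.

12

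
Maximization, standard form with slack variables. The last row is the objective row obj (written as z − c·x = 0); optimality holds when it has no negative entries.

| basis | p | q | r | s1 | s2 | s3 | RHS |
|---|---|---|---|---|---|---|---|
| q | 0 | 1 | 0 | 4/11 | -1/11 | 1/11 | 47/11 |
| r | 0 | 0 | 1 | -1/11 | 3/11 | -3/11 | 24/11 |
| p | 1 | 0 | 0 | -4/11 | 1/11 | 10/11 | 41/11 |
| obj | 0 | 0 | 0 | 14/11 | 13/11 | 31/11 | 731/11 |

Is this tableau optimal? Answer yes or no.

yes

Every obj-row coefficient is ≥ 0, so the tableau is optimal.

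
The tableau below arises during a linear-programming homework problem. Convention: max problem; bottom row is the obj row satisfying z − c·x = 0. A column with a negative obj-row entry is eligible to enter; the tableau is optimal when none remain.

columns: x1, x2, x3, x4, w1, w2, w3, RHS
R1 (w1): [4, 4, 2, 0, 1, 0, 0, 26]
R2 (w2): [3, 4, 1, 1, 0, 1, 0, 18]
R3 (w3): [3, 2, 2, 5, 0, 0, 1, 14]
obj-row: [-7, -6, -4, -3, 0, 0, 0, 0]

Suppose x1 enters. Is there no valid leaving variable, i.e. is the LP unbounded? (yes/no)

Column x1 has positive entries in row(s) 1, 2, 3, so the ratio test bounds it — not unbounded.

no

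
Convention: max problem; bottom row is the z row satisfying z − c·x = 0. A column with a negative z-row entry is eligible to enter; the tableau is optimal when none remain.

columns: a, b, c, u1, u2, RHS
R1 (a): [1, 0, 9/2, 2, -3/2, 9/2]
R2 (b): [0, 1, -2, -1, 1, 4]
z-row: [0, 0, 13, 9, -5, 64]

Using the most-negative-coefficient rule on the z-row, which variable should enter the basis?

u2

Negative z-row entries: u2: -5.
The most negative is -5 in column u2, so u2 enters.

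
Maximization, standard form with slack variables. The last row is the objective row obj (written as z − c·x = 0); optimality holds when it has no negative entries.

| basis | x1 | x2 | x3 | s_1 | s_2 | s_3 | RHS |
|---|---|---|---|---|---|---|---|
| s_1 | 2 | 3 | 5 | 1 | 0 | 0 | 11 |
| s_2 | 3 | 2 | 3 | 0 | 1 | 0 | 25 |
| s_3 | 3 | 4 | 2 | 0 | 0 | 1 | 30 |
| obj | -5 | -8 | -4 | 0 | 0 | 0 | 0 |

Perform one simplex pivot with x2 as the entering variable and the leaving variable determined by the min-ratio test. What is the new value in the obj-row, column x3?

28/3

Ratio test on column x2 — row 1: 11/3 = 11/3; row 2: 25/2 = 25/2; row 3: 30/4 = 15/2. Minimum is 11/3 at row 1 (s_1 leaves); pivot element 3.
Divide row 1 by 3; eliminate column x2 from the other rows.
obj-row update in column x3: -4 − (-8)·(5/3) = 28/3.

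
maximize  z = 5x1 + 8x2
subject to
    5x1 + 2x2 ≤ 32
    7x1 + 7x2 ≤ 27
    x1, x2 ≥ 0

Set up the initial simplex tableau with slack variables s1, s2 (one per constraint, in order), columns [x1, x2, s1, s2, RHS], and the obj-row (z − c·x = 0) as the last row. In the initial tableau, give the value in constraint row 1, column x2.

2

Constraint 1 has coefficient 2 on x2.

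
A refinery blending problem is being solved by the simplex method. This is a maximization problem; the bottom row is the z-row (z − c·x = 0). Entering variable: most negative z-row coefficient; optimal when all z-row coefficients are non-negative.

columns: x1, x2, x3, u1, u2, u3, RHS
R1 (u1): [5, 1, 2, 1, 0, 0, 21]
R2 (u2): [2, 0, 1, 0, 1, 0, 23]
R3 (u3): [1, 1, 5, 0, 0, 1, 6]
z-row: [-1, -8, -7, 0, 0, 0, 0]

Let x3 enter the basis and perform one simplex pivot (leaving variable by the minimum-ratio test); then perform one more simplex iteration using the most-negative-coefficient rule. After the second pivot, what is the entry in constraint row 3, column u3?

Ratio test on column x3 — row 1: 21/2 = 21/2; row 2: 23/1 = 23; row 3: 6/5 = 6/5. Minimum is 6/5 at row 3 (u3 leaves); pivot element 5.
Divide row 3 by 5; eliminate column x3 from the other rows.
Second iteration: most negative z-row entry is -33/5 in column x2, so x2 enters.
Ratio test on column x2 — row 1: (93/5)/(3/5) = 31; row 2: entry -1/5 ≤ 0; row 3: (6/5)/(1/5) = 6. Minimum is 6 at row 3 (x3 leaves); pivot element 1/5.
Divide row 3 by 1/5; eliminate column x2 from the other rows.
After both pivots, the entry at constraint row 3, column u3 is 1.

1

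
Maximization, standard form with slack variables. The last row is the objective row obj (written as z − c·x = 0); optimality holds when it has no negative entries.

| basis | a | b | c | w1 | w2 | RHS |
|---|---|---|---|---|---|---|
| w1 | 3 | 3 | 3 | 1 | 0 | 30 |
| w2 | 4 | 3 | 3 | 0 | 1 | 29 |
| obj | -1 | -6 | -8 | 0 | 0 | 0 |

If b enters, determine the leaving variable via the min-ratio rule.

Column b entries and ratios — w1: 30/3 = 10; w2: 29/3 = 29/3.
Smallest ratio is 29/3 in the row of w2, so w2 leaves.

w2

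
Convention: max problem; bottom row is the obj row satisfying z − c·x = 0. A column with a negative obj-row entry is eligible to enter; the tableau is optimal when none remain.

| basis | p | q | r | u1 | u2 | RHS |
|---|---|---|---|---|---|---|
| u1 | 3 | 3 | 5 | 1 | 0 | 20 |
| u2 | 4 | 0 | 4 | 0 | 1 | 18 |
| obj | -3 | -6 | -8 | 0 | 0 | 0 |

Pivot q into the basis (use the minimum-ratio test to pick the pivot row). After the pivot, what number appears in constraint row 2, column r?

4

Ratio test on column q — row 1: 20/3 = 20/3; row 2: entry 0 ≤ 0. Minimum is 20/3 at row 1 (u1 leaves); pivot element 3.
Divide row 1 by 3; eliminate column q from the other rows.
Row 2 update in column r: 4 − 0·(5/3) = 4.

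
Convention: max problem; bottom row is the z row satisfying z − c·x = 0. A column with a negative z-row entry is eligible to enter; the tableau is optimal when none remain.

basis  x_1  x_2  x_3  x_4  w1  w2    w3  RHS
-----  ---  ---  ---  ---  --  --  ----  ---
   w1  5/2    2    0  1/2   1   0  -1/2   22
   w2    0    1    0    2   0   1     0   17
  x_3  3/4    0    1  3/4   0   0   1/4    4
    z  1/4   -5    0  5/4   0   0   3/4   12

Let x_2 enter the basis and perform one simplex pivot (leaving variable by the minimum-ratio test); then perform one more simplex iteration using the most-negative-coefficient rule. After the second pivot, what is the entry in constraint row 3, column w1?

0

Ratio test on column x_2 — row 1: 22/2 = 11; row 2: 17/1 = 17; row 3: entry 0 ≤ 0. Minimum is 11 at row 1 (w1 leaves); pivot element 2.
Divide row 1 by 2; eliminate column x_2 from the other rows.
Second iteration: most negative z-row entry is -1/2 in column w3, so w3 enters.
Ratio test on column w3 — row 1: entry -1/4 ≤ 0; row 2: 6/(1/4) = 24; row 3: 4/(1/4) = 16. Minimum is 16 at row 3 (x_3 leaves); pivot element 1/4.
Divide row 3 by 1/4; eliminate column w3 from the other rows.
After both pivots, the entry at constraint row 3, column w1 is 0.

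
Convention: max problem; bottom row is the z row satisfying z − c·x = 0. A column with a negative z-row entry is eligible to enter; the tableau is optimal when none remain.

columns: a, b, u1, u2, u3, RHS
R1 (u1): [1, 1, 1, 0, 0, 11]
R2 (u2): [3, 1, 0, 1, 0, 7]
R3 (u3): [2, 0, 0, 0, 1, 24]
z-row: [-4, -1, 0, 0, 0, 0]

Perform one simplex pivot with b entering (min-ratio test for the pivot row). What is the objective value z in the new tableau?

Ratio test on column b — row 1: 11/1 = 11; row 2: 7/1 = 7; row 3: entry 0 ≤ 0. Minimum is 7 at row 2 (u2 leaves); pivot element 1.
Pivot on row 2; the z-row RHS becomes 0 − (-1)·7 = 7.

7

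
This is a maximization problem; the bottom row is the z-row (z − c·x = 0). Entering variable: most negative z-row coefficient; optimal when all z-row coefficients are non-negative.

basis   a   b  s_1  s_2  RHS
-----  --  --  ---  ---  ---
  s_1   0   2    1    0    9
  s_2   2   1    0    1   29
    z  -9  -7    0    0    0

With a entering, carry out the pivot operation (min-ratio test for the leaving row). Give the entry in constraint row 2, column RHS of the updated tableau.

29/2

Ratio test on column a — row 1: entry 0 ≤ 0; row 2: 29/2 = 29/2. Minimum is 29/2 at row 2 (s_2 leaves); pivot element 2.
Divide row 2 by 2; eliminate column a from the other rows.
In the new row 2, the RHS entry is the old entry divided by the pivot: 29/2 = 29/2.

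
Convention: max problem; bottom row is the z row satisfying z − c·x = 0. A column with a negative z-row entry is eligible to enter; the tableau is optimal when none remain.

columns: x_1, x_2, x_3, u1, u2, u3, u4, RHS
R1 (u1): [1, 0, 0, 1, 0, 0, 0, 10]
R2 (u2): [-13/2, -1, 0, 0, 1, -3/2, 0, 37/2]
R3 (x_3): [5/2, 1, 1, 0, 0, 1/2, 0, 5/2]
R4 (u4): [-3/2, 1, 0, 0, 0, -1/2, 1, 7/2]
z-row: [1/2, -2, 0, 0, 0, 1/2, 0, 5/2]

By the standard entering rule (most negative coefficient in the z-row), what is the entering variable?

Negative z-row entries: x_2: -2.
The most negative is -2 in column x_2, so x_2 enters.

x_2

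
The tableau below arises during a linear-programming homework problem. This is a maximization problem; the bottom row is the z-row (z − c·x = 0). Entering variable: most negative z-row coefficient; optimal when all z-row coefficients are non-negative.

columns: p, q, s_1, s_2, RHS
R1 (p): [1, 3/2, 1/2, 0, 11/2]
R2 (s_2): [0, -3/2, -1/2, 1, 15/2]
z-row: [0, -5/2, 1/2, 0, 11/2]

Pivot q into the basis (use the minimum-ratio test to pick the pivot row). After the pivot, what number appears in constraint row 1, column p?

2/3

Ratio test on column q — row 1: (11/2)/(3/2) = 11/3; row 2: entry -3/2 ≤ 0. Minimum is 11/3 at row 1 (p leaves); pivot element 3/2.
Divide row 1 by 3/2; eliminate column q from the other rows.
In the new row 1, the p entry is the old entry divided by the pivot: 1/(3/2) = 2/3.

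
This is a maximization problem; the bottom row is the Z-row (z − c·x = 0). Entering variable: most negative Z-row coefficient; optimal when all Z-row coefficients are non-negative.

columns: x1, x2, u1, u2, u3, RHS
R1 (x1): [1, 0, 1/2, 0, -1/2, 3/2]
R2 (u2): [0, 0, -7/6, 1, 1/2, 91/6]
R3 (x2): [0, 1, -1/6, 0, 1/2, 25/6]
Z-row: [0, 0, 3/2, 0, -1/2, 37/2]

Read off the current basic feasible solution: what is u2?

u2 is basic (row 2); its value is the RHS of that row, 91/6.

91/6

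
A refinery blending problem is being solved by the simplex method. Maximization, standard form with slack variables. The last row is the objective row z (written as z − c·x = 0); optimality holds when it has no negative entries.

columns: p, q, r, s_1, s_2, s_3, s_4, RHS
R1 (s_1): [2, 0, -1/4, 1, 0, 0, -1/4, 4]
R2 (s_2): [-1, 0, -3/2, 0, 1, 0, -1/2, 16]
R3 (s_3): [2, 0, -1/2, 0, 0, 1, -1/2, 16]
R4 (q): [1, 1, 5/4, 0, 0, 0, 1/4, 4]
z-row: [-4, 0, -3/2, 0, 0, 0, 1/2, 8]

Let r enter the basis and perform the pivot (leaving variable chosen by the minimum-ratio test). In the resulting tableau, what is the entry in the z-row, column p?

-14/5

Ratio test on column r — row 1: entry -1/4 ≤ 0; row 2: entry -3/2 ≤ 0; row 3: entry -1/2 ≤ 0; row 4: 4/(5/4) = 16/5. Minimum is 16/5 at row 4 (q leaves); pivot element 5/4.
Divide row 4 by 5/4; eliminate column r from the other rows.
z-row update in column p: -4 − (-3/2)·(4/5) = -14/5.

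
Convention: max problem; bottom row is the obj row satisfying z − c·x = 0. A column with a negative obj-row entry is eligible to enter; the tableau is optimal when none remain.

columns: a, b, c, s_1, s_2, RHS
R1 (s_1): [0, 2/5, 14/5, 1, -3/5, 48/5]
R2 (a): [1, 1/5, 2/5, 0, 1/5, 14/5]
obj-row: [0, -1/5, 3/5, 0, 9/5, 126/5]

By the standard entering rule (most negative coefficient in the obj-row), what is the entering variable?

b

Negative obj-row entries: b: -1/5.
The most negative is -1/5 in column b, so b enters.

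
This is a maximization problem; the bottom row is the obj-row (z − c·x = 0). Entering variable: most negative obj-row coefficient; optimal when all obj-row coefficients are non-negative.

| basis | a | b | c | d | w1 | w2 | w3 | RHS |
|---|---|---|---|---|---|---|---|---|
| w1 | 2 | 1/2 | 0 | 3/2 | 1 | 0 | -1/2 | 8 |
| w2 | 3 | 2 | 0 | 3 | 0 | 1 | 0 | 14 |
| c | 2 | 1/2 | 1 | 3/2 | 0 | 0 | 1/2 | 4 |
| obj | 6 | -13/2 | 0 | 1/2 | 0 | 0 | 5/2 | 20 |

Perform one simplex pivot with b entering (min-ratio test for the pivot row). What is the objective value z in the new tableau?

131/2

Ratio test on column b — row 1: 8/(1/2) = 16; row 2: 14/2 = 7; row 3: 4/(1/2) = 8. Minimum is 7 at row 2 (w2 leaves); pivot element 2.
Pivot on row 2; the obj-row RHS becomes 20 − (-13/2)·7 = 131/2.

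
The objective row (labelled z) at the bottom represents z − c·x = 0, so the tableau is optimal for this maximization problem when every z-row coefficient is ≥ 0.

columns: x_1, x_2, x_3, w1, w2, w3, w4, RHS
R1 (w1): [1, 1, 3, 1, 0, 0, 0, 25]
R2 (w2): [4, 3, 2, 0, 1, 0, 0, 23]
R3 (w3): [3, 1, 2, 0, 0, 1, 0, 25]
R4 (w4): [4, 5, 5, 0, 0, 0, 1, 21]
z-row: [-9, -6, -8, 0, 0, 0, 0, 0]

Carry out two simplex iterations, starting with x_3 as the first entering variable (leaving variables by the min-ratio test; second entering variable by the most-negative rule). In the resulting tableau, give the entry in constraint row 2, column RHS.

Ratio test on column x_3 — row 1: 25/3 = 25/3; row 2: 23/2 = 23/2; row 3: 25/2 = 25/2; row 4: 21/5 = 21/5. Minimum is 21/5 at row 4 (w4 leaves); pivot element 5.
Divide row 4 by 5; eliminate column x_3 from the other rows.
Second iteration: most negative z-row entry is -13/5 in column x_1, so x_1 enters.
Ratio test on column x_1 — row 1: entry -7/5 ≤ 0; row 2: (73/5)/(12/5) = 73/12; row 3: (83/5)/(7/5) = 83/7; row 4: (21/5)/(4/5) = 21/4. Minimum is 21/4 at row 4 (x_3 leaves); pivot element 4/5.
Divide row 4 by 4/5; eliminate column x_1 from the other rows.
After both pivots, the entry at constraint row 2, column RHS is 2.

2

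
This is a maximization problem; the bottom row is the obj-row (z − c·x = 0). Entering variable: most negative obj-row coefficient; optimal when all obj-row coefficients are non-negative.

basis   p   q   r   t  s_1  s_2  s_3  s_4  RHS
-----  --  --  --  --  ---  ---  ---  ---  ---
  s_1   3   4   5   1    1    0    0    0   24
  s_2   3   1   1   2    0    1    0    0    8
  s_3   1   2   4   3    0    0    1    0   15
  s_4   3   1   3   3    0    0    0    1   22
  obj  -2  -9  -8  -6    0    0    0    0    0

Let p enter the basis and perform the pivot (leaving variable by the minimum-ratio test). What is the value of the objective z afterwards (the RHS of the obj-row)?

16/3

Ratio test on column p — row 1: 24/3 = 8; row 2: 8/3 = 8/3; row 3: 15/1 = 15; row 4: 22/3 = 22/3. Minimum is 8/3 at row 2 (s_2 leaves); pivot element 3.
Pivot on row 2; the obj-row RHS becomes 0 − (-2)·(8/3) = 16/3.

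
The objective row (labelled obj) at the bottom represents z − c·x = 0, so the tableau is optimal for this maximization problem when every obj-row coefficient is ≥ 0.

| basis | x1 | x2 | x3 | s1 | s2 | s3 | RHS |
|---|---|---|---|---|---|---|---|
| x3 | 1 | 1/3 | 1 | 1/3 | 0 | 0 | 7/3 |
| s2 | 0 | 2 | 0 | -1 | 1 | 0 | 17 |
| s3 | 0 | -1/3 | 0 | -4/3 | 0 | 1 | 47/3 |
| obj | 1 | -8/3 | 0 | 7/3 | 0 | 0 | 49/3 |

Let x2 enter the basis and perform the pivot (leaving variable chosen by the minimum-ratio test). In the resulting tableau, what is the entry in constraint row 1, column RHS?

Ratio test on column x2 — row 1: (7/3)/(1/3) = 7; row 2: 17/2 = 17/2; row 3: entry -1/3 ≤ 0. Minimum is 7 at row 1 (x3 leaves); pivot element 1/3.
Divide row 1 by 1/3; eliminate column x2 from the other rows.
In the new row 1, the RHS entry is the old entry divided by the pivot: (7/3)/(1/3) = 7.

7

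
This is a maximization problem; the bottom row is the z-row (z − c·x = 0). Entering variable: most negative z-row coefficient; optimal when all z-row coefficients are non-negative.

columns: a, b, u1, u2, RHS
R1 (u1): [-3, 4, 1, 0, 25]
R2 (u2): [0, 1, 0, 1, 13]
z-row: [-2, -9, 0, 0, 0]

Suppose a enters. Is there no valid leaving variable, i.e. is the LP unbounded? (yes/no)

yes

Every constraint-row entry in column a is ≤ 0, so increasing a is unbounded.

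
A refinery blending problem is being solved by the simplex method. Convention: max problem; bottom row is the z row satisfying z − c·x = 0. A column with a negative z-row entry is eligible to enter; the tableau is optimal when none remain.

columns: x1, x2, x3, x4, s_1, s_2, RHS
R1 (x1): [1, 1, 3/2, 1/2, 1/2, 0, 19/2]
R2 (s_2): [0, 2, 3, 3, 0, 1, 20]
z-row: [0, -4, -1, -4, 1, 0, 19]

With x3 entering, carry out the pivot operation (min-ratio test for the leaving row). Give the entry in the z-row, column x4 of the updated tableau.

-11/3

Ratio test on column x3 — row 1: (19/2)/(3/2) = 19/3; row 2: 20/3 = 20/3. Minimum is 19/3 at row 1 (x1 leaves); pivot element 3/2.
Divide row 1 by 3/2; eliminate column x3 from the other rows.
z-row update in column x4: -4 − (-1)·(1/3) = -11/3.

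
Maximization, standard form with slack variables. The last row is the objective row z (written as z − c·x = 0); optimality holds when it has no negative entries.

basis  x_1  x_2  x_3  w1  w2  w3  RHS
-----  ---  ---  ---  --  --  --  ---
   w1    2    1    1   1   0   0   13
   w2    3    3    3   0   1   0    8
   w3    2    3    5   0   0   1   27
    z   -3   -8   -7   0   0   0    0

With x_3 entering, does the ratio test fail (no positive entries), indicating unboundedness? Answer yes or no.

no

Column x_3 has positive entries in row(s) 1, 2, 3, so the ratio test bounds it — not unbounded.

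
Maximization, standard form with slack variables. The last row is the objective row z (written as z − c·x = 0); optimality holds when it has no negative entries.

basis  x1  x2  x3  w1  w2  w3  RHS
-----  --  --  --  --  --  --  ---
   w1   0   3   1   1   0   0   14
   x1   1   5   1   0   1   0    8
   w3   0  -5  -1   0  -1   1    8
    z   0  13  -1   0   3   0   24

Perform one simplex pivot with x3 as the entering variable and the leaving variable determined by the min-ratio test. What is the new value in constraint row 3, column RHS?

Ratio test on column x3 — row 1: 14/1 = 14; row 2: 8/1 = 8; row 3: entry -1 ≤ 0. Minimum is 8 at row 2 (x1 leaves); pivot element 1.
Divide row 2 by 1; eliminate column x3 from the other rows.
Row 3 update in column RHS: 8 − (-1)·8 = 16.

16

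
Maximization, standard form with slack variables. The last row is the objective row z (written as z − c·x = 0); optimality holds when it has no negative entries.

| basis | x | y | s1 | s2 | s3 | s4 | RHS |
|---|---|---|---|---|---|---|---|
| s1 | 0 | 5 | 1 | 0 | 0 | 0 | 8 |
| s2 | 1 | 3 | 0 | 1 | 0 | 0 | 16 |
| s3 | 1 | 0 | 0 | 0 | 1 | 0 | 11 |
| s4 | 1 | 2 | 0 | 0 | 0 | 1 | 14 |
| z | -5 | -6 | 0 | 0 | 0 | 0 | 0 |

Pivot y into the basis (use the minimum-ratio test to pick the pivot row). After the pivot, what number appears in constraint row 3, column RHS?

Ratio test on column y — row 1: 8/5 = 8/5; row 2: 16/3 = 16/3; row 3: entry 0 ≤ 0; row 4: 14/2 = 7. Minimum is 8/5 at row 1 (s1 leaves); pivot element 5.
Divide row 1 by 5; eliminate column y from the other rows.
Row 3 update in column RHS: 11 − 0·(8/5) = 11.

11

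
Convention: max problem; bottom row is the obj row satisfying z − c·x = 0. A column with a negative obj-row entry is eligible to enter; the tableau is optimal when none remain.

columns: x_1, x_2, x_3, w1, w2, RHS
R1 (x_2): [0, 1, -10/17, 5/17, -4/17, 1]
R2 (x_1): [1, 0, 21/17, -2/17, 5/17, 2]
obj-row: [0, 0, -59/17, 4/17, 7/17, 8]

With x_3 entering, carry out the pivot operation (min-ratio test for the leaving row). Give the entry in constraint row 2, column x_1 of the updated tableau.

Ratio test on column x_3 — row 1: entry -10/17 ≤ 0; row 2: 2/(21/17) = 34/21. Minimum is 34/21 at row 2 (x_1 leaves); pivot element 21/17.
Divide row 2 by 21/17; eliminate column x_3 from the other rows.
In the new row 2, the x_1 entry is the old entry divided by the pivot: 1/(21/17) = 17/21.

17/21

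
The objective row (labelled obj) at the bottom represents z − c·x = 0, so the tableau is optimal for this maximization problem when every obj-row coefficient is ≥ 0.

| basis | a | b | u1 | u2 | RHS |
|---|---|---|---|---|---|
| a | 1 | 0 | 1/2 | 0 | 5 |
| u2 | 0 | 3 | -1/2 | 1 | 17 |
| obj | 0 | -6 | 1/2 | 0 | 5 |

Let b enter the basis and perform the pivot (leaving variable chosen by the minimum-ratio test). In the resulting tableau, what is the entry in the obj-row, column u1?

-1/2

Ratio test on column b — row 1: entry 0 ≤ 0; row 2: 17/3 = 17/3. Minimum is 17/3 at row 2 (u2 leaves); pivot element 3.
Divide row 2 by 3; eliminate column b from the other rows.
obj-row update in column u1: 1/2 − (-6)·(-1/6) = -1/2.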